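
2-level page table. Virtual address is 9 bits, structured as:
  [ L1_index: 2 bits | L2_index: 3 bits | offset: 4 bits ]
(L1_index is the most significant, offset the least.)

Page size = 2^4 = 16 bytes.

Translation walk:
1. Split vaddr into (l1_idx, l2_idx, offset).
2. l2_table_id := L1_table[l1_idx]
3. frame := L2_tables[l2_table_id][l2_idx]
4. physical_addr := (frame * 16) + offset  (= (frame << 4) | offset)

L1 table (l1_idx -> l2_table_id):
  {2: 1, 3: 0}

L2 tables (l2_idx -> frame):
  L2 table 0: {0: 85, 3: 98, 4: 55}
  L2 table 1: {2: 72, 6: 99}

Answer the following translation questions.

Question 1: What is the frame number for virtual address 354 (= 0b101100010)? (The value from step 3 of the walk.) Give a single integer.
Answer: 99

Derivation:
vaddr = 354: l1_idx=2, l2_idx=6
L1[2] = 1; L2[1][6] = 99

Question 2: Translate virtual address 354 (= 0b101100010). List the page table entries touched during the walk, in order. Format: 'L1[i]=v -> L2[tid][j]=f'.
Answer: L1[2]=1 -> L2[1][6]=99

Derivation:
vaddr = 354 = 0b101100010
Split: l1_idx=2, l2_idx=6, offset=2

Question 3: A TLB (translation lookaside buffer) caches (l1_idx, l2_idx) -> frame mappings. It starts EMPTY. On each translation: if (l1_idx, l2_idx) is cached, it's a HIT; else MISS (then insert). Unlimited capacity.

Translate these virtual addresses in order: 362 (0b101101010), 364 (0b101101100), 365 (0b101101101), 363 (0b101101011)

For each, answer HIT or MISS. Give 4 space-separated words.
vaddr=362: (2,6) not in TLB -> MISS, insert
vaddr=364: (2,6) in TLB -> HIT
vaddr=365: (2,6) in TLB -> HIT
vaddr=363: (2,6) in TLB -> HIT

Answer: MISS HIT HIT HIT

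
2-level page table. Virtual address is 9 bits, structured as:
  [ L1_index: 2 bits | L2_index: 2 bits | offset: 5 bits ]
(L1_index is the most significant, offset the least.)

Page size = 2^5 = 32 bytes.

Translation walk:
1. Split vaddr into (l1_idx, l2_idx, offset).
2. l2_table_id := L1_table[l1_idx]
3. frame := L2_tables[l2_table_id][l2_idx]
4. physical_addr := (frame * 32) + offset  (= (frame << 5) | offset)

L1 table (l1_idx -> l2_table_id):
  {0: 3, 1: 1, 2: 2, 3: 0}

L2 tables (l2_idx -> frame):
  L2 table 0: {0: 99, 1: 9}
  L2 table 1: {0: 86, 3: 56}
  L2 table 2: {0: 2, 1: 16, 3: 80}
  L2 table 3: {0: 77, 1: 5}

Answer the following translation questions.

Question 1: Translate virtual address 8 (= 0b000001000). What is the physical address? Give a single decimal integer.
vaddr = 8 = 0b000001000
Split: l1_idx=0, l2_idx=0, offset=8
L1[0] = 3
L2[3][0] = 77
paddr = 77 * 32 + 8 = 2472

Answer: 2472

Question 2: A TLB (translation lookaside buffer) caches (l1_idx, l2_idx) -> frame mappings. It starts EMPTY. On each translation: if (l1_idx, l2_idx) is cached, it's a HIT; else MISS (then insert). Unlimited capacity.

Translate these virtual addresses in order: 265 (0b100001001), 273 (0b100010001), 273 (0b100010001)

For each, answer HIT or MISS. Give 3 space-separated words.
vaddr=265: (2,0) not in TLB -> MISS, insert
vaddr=273: (2,0) in TLB -> HIT
vaddr=273: (2,0) in TLB -> HIT

Answer: MISS HIT HIT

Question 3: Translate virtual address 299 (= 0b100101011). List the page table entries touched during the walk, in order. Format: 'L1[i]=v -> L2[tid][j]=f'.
vaddr = 299 = 0b100101011
Split: l1_idx=2, l2_idx=1, offset=11

Answer: L1[2]=2 -> L2[2][1]=16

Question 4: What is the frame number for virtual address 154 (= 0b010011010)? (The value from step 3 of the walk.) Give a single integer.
Answer: 86

Derivation:
vaddr = 154: l1_idx=1, l2_idx=0
L1[1] = 1; L2[1][0] = 86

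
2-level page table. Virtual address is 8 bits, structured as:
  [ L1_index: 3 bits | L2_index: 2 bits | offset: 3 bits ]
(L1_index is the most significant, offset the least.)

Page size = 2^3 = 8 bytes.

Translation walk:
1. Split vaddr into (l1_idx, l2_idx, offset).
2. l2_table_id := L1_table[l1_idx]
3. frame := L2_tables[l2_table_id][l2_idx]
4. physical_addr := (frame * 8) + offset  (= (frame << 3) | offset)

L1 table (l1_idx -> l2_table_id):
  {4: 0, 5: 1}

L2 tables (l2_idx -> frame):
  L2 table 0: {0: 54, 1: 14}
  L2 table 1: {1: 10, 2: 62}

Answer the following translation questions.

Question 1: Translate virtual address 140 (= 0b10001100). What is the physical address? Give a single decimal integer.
vaddr = 140 = 0b10001100
Split: l1_idx=4, l2_idx=1, offset=4
L1[4] = 0
L2[0][1] = 14
paddr = 14 * 8 + 4 = 116

Answer: 116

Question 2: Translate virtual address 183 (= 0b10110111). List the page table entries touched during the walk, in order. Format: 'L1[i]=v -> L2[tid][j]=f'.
vaddr = 183 = 0b10110111
Split: l1_idx=5, l2_idx=2, offset=7

Answer: L1[5]=1 -> L2[1][2]=62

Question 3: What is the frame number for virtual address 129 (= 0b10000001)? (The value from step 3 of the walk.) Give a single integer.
vaddr = 129: l1_idx=4, l2_idx=0
L1[4] = 0; L2[0][0] = 54

Answer: 54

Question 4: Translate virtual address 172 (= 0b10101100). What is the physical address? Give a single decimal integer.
Answer: 84

Derivation:
vaddr = 172 = 0b10101100
Split: l1_idx=5, l2_idx=1, offset=4
L1[5] = 1
L2[1][1] = 10
paddr = 10 * 8 + 4 = 84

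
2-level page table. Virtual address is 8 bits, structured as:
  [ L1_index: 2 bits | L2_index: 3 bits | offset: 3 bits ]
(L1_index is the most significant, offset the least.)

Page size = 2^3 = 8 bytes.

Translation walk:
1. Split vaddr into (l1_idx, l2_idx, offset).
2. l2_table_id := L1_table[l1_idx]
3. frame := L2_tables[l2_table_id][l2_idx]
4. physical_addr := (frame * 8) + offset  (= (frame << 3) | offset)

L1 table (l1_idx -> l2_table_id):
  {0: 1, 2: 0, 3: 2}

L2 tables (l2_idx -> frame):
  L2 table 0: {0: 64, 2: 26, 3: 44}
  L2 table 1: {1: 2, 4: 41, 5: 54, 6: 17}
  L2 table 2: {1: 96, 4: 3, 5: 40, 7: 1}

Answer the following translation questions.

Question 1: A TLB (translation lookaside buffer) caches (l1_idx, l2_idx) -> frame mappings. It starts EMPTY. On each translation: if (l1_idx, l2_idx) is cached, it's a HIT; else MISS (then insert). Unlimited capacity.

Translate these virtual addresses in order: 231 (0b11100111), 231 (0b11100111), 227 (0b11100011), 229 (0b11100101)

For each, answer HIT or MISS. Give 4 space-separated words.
Answer: MISS HIT HIT HIT

Derivation:
vaddr=231: (3,4) not in TLB -> MISS, insert
vaddr=231: (3,4) in TLB -> HIT
vaddr=227: (3,4) in TLB -> HIT
vaddr=229: (3,4) in TLB -> HIT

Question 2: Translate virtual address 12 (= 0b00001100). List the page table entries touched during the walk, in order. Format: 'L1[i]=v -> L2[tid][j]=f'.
Answer: L1[0]=1 -> L2[1][1]=2

Derivation:
vaddr = 12 = 0b00001100
Split: l1_idx=0, l2_idx=1, offset=4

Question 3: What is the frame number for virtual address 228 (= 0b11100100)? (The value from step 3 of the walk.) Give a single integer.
Answer: 3

Derivation:
vaddr = 228: l1_idx=3, l2_idx=4
L1[3] = 2; L2[2][4] = 3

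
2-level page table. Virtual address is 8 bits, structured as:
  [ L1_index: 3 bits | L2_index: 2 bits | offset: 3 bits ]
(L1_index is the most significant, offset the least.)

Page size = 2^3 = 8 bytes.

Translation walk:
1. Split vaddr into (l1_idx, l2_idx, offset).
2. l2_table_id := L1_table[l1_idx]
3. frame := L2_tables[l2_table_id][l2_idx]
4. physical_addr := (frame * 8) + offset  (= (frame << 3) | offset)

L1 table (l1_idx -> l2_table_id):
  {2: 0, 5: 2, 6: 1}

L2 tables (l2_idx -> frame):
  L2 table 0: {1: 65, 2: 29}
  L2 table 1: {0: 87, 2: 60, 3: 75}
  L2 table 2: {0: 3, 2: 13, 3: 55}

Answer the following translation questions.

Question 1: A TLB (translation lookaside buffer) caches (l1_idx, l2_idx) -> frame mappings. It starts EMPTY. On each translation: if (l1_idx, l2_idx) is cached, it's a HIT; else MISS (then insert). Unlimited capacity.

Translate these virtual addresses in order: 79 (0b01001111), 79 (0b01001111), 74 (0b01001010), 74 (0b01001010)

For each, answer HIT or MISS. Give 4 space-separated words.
vaddr=79: (2,1) not in TLB -> MISS, insert
vaddr=79: (2,1) in TLB -> HIT
vaddr=74: (2,1) in TLB -> HIT
vaddr=74: (2,1) in TLB -> HIT

Answer: MISS HIT HIT HIT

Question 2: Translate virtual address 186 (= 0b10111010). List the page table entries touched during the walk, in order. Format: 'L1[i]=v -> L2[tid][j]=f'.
vaddr = 186 = 0b10111010
Split: l1_idx=5, l2_idx=3, offset=2

Answer: L1[5]=2 -> L2[2][3]=55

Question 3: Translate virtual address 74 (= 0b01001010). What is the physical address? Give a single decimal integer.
Answer: 522

Derivation:
vaddr = 74 = 0b01001010
Split: l1_idx=2, l2_idx=1, offset=2
L1[2] = 0
L2[0][1] = 65
paddr = 65 * 8 + 2 = 522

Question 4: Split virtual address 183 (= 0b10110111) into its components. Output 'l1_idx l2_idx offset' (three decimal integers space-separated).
vaddr = 183 = 0b10110111
  top 3 bits -> l1_idx = 5
  next 2 bits -> l2_idx = 2
  bottom 3 bits -> offset = 7

Answer: 5 2 7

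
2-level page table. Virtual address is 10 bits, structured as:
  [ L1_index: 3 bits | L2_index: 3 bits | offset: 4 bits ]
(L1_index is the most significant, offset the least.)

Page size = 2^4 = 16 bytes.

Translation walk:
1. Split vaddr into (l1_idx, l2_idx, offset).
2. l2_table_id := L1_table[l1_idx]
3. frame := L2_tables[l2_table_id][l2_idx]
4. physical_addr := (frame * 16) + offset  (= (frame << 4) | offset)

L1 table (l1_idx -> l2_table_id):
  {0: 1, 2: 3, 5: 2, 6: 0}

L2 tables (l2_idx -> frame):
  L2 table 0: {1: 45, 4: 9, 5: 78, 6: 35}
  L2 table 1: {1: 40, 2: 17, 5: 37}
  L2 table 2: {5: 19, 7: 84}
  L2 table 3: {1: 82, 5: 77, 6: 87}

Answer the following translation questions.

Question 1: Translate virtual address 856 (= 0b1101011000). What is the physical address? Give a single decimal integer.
vaddr = 856 = 0b1101011000
Split: l1_idx=6, l2_idx=5, offset=8
L1[6] = 0
L2[0][5] = 78
paddr = 78 * 16 + 8 = 1256

Answer: 1256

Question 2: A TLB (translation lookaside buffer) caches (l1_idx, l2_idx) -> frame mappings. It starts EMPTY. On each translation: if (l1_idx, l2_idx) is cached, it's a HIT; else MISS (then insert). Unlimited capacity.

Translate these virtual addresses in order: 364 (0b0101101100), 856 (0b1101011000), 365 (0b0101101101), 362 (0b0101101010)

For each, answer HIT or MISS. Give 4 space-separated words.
vaddr=364: (2,6) not in TLB -> MISS, insert
vaddr=856: (6,5) not in TLB -> MISS, insert
vaddr=365: (2,6) in TLB -> HIT
vaddr=362: (2,6) in TLB -> HIT

Answer: MISS MISS HIT HIT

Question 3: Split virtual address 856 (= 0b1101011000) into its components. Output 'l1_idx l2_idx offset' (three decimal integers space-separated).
Answer: 6 5 8

Derivation:
vaddr = 856 = 0b1101011000
  top 3 bits -> l1_idx = 6
  next 3 bits -> l2_idx = 5
  bottom 4 bits -> offset = 8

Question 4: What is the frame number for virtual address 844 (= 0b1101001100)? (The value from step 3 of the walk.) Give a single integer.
vaddr = 844: l1_idx=6, l2_idx=4
L1[6] = 0; L2[0][4] = 9

Answer: 9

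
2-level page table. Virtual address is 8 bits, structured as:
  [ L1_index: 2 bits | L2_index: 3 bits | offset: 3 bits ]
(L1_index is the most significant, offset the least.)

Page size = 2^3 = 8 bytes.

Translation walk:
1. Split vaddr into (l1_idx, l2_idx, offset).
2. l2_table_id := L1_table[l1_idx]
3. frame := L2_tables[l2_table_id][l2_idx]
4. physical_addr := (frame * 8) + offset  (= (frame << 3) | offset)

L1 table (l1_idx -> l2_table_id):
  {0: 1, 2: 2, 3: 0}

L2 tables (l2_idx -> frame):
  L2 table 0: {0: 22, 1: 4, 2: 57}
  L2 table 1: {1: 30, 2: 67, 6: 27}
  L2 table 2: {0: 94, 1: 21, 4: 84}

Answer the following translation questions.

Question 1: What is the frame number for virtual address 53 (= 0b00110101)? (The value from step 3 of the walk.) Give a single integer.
Answer: 27

Derivation:
vaddr = 53: l1_idx=0, l2_idx=6
L1[0] = 1; L2[1][6] = 27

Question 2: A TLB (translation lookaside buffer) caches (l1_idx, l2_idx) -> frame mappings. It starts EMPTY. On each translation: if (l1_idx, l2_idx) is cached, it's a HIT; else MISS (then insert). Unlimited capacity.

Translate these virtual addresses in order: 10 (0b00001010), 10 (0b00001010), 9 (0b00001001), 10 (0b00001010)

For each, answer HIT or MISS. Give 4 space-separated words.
Answer: MISS HIT HIT HIT

Derivation:
vaddr=10: (0,1) not in TLB -> MISS, insert
vaddr=10: (0,1) in TLB -> HIT
vaddr=9: (0,1) in TLB -> HIT
vaddr=10: (0,1) in TLB -> HIT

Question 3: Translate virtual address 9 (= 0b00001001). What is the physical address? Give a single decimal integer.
vaddr = 9 = 0b00001001
Split: l1_idx=0, l2_idx=1, offset=1
L1[0] = 1
L2[1][1] = 30
paddr = 30 * 8 + 1 = 241

Answer: 241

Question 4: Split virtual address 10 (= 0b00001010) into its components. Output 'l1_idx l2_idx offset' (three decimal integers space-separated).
vaddr = 10 = 0b00001010
  top 2 bits -> l1_idx = 0
  next 3 bits -> l2_idx = 1
  bottom 3 bits -> offset = 2

Answer: 0 1 2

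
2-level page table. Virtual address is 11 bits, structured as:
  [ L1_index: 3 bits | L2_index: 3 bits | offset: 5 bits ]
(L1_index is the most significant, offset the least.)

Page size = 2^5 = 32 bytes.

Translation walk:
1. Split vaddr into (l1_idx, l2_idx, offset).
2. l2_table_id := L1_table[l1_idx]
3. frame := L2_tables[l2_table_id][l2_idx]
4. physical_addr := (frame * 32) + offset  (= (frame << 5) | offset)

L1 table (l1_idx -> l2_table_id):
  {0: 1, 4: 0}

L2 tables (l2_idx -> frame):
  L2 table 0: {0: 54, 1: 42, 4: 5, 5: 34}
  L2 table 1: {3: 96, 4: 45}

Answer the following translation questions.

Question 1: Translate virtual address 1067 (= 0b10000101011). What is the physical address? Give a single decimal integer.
Answer: 1355

Derivation:
vaddr = 1067 = 0b10000101011
Split: l1_idx=4, l2_idx=1, offset=11
L1[4] = 0
L2[0][1] = 42
paddr = 42 * 32 + 11 = 1355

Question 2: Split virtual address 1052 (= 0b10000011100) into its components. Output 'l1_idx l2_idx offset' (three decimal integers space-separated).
vaddr = 1052 = 0b10000011100
  top 3 bits -> l1_idx = 4
  next 3 bits -> l2_idx = 0
  bottom 5 bits -> offset = 28

Answer: 4 0 28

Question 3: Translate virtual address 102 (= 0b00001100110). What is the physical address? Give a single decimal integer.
Answer: 3078

Derivation:
vaddr = 102 = 0b00001100110
Split: l1_idx=0, l2_idx=3, offset=6
L1[0] = 1
L2[1][3] = 96
paddr = 96 * 32 + 6 = 3078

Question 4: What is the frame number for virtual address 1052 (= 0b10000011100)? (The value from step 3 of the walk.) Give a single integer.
Answer: 54

Derivation:
vaddr = 1052: l1_idx=4, l2_idx=0
L1[4] = 0; L2[0][0] = 54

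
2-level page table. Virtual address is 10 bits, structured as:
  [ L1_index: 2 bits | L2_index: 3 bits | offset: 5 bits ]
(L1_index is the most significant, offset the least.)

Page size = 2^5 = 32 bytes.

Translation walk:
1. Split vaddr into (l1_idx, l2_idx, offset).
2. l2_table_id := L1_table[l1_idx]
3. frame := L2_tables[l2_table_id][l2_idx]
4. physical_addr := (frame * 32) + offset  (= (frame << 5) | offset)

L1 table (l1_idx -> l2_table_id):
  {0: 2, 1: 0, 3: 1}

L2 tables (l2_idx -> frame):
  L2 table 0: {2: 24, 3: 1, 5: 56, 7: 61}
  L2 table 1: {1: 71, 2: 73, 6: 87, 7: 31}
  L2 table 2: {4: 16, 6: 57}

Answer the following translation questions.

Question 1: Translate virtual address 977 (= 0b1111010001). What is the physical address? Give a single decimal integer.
vaddr = 977 = 0b1111010001
Split: l1_idx=3, l2_idx=6, offset=17
L1[3] = 1
L2[1][6] = 87
paddr = 87 * 32 + 17 = 2801

Answer: 2801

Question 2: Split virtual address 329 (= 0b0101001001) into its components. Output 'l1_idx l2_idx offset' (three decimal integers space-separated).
vaddr = 329 = 0b0101001001
  top 2 bits -> l1_idx = 1
  next 3 bits -> l2_idx = 2
  bottom 5 bits -> offset = 9

Answer: 1 2 9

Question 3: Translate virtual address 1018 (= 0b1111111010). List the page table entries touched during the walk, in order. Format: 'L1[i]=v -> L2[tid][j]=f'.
Answer: L1[3]=1 -> L2[1][7]=31

Derivation:
vaddr = 1018 = 0b1111111010
Split: l1_idx=3, l2_idx=7, offset=26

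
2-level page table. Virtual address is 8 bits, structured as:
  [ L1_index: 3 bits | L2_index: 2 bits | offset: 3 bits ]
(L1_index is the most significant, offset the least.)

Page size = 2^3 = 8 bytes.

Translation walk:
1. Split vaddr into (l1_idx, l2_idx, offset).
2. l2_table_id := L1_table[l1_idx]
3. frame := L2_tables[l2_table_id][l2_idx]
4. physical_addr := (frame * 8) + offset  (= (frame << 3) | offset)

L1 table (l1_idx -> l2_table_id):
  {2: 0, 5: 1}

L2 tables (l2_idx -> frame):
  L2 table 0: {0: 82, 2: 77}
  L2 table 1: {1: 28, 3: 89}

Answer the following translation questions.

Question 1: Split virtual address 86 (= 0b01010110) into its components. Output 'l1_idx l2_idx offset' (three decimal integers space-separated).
Answer: 2 2 6

Derivation:
vaddr = 86 = 0b01010110
  top 3 bits -> l1_idx = 2
  next 2 bits -> l2_idx = 2
  bottom 3 bits -> offset = 6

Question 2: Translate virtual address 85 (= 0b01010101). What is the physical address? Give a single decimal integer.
Answer: 621

Derivation:
vaddr = 85 = 0b01010101
Split: l1_idx=2, l2_idx=2, offset=5
L1[2] = 0
L2[0][2] = 77
paddr = 77 * 8 + 5 = 621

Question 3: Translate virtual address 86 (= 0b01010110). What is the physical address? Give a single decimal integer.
Answer: 622

Derivation:
vaddr = 86 = 0b01010110
Split: l1_idx=2, l2_idx=2, offset=6
L1[2] = 0
L2[0][2] = 77
paddr = 77 * 8 + 6 = 622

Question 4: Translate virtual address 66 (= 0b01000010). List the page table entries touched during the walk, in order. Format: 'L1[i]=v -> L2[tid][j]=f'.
vaddr = 66 = 0b01000010
Split: l1_idx=2, l2_idx=0, offset=2

Answer: L1[2]=0 -> L2[0][0]=82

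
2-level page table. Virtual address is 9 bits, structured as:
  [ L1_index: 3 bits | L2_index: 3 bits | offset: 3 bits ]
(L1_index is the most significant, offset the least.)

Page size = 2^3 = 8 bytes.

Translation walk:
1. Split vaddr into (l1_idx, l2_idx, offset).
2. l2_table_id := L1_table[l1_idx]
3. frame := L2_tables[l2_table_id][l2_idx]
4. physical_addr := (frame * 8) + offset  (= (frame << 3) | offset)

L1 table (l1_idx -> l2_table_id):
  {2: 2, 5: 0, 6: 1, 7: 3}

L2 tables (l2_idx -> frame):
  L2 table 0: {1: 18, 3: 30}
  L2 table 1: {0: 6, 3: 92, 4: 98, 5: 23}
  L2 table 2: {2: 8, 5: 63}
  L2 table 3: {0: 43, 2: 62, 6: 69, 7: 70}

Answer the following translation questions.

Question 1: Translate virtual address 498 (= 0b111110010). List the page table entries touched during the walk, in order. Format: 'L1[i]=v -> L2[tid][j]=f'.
Answer: L1[7]=3 -> L2[3][6]=69

Derivation:
vaddr = 498 = 0b111110010
Split: l1_idx=7, l2_idx=6, offset=2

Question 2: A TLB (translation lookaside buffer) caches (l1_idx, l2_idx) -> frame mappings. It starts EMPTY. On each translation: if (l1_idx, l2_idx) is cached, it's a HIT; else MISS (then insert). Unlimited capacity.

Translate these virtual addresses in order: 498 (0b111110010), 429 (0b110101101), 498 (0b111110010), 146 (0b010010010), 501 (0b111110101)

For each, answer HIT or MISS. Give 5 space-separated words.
Answer: MISS MISS HIT MISS HIT

Derivation:
vaddr=498: (7,6) not in TLB -> MISS, insert
vaddr=429: (6,5) not in TLB -> MISS, insert
vaddr=498: (7,6) in TLB -> HIT
vaddr=146: (2,2) not in TLB -> MISS, insert
vaddr=501: (7,6) in TLB -> HIT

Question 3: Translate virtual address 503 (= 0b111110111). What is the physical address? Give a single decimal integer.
vaddr = 503 = 0b111110111
Split: l1_idx=7, l2_idx=6, offset=7
L1[7] = 3
L2[3][6] = 69
paddr = 69 * 8 + 7 = 559

Answer: 559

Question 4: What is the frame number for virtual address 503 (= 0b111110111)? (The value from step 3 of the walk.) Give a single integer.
vaddr = 503: l1_idx=7, l2_idx=6
L1[7] = 3; L2[3][6] = 69

Answer: 69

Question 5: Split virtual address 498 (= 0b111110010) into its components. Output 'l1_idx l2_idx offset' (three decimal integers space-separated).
vaddr = 498 = 0b111110010
  top 3 bits -> l1_idx = 7
  next 3 bits -> l2_idx = 6
  bottom 3 bits -> offset = 2

Answer: 7 6 2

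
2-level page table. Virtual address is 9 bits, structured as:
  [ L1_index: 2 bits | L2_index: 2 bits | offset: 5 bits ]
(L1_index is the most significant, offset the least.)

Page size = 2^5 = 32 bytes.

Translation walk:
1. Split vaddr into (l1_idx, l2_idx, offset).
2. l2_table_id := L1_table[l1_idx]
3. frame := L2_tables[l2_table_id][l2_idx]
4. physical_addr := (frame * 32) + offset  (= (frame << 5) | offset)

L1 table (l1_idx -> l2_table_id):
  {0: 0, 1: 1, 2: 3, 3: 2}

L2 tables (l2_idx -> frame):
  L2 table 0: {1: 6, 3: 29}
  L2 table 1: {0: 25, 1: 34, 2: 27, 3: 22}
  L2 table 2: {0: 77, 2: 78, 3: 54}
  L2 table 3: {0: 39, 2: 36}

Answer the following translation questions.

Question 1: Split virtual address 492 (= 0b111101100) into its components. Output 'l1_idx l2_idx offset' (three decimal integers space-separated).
vaddr = 492 = 0b111101100
  top 2 bits -> l1_idx = 3
  next 2 bits -> l2_idx = 3
  bottom 5 bits -> offset = 12

Answer: 3 3 12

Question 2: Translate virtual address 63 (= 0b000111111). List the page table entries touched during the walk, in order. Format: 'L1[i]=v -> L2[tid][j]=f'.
Answer: L1[0]=0 -> L2[0][1]=6

Derivation:
vaddr = 63 = 0b000111111
Split: l1_idx=0, l2_idx=1, offset=31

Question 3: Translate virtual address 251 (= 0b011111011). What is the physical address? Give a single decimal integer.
vaddr = 251 = 0b011111011
Split: l1_idx=1, l2_idx=3, offset=27
L1[1] = 1
L2[1][3] = 22
paddr = 22 * 32 + 27 = 731

Answer: 731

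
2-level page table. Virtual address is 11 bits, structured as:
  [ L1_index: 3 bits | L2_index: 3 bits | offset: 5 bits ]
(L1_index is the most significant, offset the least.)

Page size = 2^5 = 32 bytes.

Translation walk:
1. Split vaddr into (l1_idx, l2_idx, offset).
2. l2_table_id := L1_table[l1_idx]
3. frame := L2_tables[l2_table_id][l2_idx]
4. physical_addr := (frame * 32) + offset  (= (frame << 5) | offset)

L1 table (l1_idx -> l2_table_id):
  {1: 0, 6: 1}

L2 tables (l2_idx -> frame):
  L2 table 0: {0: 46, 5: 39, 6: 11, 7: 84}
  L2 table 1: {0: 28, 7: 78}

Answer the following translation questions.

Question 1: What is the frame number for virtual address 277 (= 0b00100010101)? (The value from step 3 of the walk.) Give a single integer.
Answer: 46

Derivation:
vaddr = 277: l1_idx=1, l2_idx=0
L1[1] = 0; L2[0][0] = 46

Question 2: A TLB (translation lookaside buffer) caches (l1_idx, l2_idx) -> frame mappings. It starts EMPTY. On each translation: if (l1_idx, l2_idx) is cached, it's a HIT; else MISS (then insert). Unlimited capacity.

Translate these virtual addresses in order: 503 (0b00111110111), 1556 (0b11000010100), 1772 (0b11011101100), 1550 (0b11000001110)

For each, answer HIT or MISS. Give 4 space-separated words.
Answer: MISS MISS MISS HIT

Derivation:
vaddr=503: (1,7) not in TLB -> MISS, insert
vaddr=1556: (6,0) not in TLB -> MISS, insert
vaddr=1772: (6,7) not in TLB -> MISS, insert
vaddr=1550: (6,0) in TLB -> HIT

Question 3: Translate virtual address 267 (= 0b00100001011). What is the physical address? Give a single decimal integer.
Answer: 1483

Derivation:
vaddr = 267 = 0b00100001011
Split: l1_idx=1, l2_idx=0, offset=11
L1[1] = 0
L2[0][0] = 46
paddr = 46 * 32 + 11 = 1483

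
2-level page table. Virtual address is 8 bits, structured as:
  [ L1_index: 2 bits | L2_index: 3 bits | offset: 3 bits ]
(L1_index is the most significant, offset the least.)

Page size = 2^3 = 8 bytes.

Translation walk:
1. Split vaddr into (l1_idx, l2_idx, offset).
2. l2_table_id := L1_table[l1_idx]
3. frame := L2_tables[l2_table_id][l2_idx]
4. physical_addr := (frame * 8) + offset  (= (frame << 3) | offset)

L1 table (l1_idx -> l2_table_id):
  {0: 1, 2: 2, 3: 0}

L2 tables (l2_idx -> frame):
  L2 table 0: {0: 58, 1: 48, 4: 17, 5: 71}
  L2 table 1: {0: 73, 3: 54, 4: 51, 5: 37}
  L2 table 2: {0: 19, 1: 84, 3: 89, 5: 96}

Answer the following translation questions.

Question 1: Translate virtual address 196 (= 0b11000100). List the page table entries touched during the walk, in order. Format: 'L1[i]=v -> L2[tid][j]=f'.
vaddr = 196 = 0b11000100
Split: l1_idx=3, l2_idx=0, offset=4

Answer: L1[3]=0 -> L2[0][0]=58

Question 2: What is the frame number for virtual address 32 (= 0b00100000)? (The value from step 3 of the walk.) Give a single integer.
vaddr = 32: l1_idx=0, l2_idx=4
L1[0] = 1; L2[1][4] = 51

Answer: 51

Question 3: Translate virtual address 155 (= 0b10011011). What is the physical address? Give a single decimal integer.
vaddr = 155 = 0b10011011
Split: l1_idx=2, l2_idx=3, offset=3
L1[2] = 2
L2[2][3] = 89
paddr = 89 * 8 + 3 = 715

Answer: 715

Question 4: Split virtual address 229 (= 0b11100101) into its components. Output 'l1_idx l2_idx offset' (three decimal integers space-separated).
vaddr = 229 = 0b11100101
  top 2 bits -> l1_idx = 3
  next 3 bits -> l2_idx = 4
  bottom 3 bits -> offset = 5

Answer: 3 4 5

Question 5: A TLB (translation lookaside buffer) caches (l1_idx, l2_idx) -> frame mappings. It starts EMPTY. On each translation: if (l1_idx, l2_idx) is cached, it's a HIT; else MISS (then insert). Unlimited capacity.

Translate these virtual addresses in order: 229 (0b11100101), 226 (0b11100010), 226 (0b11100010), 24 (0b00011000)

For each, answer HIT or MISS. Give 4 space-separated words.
vaddr=229: (3,4) not in TLB -> MISS, insert
vaddr=226: (3,4) in TLB -> HIT
vaddr=226: (3,4) in TLB -> HIT
vaddr=24: (0,3) not in TLB -> MISS, insert

Answer: MISS HIT HIT MISS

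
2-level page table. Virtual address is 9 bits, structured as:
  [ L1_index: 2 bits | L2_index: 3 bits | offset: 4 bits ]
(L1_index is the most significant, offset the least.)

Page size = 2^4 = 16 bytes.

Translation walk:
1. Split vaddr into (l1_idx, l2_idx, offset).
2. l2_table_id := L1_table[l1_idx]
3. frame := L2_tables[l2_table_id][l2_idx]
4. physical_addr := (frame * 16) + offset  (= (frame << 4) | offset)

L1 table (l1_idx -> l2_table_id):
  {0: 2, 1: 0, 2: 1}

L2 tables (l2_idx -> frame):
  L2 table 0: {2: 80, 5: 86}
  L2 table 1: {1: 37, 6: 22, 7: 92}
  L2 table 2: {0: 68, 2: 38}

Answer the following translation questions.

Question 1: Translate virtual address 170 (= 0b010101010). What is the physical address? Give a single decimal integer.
vaddr = 170 = 0b010101010
Split: l1_idx=1, l2_idx=2, offset=10
L1[1] = 0
L2[0][2] = 80
paddr = 80 * 16 + 10 = 1290

Answer: 1290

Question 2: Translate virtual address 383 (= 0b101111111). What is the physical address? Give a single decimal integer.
Answer: 1487

Derivation:
vaddr = 383 = 0b101111111
Split: l1_idx=2, l2_idx=7, offset=15
L1[2] = 1
L2[1][7] = 92
paddr = 92 * 16 + 15 = 1487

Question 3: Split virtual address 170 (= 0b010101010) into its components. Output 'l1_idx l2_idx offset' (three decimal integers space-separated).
vaddr = 170 = 0b010101010
  top 2 bits -> l1_idx = 1
  next 3 bits -> l2_idx = 2
  bottom 4 bits -> offset = 10

Answer: 1 2 10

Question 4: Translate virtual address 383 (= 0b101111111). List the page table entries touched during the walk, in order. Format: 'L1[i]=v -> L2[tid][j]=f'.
Answer: L1[2]=1 -> L2[1][7]=92

Derivation:
vaddr = 383 = 0b101111111
Split: l1_idx=2, l2_idx=7, offset=15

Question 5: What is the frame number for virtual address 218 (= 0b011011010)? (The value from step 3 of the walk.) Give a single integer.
Answer: 86

Derivation:
vaddr = 218: l1_idx=1, l2_idx=5
L1[1] = 0; L2[0][5] = 86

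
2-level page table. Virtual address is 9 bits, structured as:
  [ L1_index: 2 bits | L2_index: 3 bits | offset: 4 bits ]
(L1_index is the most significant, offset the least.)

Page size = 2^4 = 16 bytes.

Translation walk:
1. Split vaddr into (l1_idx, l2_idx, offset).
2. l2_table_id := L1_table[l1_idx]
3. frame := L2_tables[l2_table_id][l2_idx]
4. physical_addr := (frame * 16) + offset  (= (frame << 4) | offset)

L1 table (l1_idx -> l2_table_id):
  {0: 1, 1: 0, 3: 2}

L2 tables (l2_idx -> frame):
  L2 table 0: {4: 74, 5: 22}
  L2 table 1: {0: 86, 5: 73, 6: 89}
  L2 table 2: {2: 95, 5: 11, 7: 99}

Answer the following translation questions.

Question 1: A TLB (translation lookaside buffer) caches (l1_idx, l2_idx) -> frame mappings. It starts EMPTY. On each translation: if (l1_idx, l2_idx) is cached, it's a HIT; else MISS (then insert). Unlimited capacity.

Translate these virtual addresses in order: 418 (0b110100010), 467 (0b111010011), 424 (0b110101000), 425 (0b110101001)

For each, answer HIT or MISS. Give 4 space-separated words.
Answer: MISS MISS HIT HIT

Derivation:
vaddr=418: (3,2) not in TLB -> MISS, insert
vaddr=467: (3,5) not in TLB -> MISS, insert
vaddr=424: (3,2) in TLB -> HIT
vaddr=425: (3,2) in TLB -> HIT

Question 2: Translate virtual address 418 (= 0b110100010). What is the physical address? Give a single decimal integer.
vaddr = 418 = 0b110100010
Split: l1_idx=3, l2_idx=2, offset=2
L1[3] = 2
L2[2][2] = 95
paddr = 95 * 16 + 2 = 1522

Answer: 1522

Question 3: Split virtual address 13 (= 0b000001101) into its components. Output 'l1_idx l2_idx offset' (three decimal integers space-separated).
vaddr = 13 = 0b000001101
  top 2 bits -> l1_idx = 0
  next 3 bits -> l2_idx = 0
  bottom 4 bits -> offset = 13

Answer: 0 0 13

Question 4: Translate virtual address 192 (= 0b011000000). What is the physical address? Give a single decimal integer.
vaddr = 192 = 0b011000000
Split: l1_idx=1, l2_idx=4, offset=0
L1[1] = 0
L2[0][4] = 74
paddr = 74 * 16 + 0 = 1184

Answer: 1184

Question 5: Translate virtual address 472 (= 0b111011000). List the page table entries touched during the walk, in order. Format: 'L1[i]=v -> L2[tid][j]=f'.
Answer: L1[3]=2 -> L2[2][5]=11

Derivation:
vaddr = 472 = 0b111011000
Split: l1_idx=3, l2_idx=5, offset=8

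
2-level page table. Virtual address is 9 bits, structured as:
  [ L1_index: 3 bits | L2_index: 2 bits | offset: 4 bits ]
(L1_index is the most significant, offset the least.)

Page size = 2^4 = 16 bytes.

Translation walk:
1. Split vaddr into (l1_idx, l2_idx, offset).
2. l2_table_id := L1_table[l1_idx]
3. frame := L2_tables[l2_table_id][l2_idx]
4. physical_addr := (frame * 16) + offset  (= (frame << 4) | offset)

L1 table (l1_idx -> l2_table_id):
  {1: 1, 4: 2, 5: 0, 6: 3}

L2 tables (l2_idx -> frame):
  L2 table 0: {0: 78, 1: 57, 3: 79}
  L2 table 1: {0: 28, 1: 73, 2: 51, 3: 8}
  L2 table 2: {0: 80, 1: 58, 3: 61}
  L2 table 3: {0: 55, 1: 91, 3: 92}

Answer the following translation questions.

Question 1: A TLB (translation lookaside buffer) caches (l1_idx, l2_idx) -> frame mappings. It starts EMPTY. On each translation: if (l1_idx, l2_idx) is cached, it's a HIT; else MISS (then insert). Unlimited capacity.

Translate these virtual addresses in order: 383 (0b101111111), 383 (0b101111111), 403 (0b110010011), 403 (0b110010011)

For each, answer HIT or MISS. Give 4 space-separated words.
vaddr=383: (5,3) not in TLB -> MISS, insert
vaddr=383: (5,3) in TLB -> HIT
vaddr=403: (6,1) not in TLB -> MISS, insert
vaddr=403: (6,1) in TLB -> HIT

Answer: MISS HIT MISS HIT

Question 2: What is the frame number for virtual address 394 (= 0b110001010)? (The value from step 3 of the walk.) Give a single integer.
vaddr = 394: l1_idx=6, l2_idx=0
L1[6] = 3; L2[3][0] = 55

Answer: 55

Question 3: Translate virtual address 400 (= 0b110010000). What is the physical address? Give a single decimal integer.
vaddr = 400 = 0b110010000
Split: l1_idx=6, l2_idx=1, offset=0
L1[6] = 3
L2[3][1] = 91
paddr = 91 * 16 + 0 = 1456

Answer: 1456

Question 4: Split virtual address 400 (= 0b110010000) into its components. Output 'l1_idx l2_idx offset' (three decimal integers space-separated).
Answer: 6 1 0

Derivation:
vaddr = 400 = 0b110010000
  top 3 bits -> l1_idx = 6
  next 2 bits -> l2_idx = 1
  bottom 4 bits -> offset = 0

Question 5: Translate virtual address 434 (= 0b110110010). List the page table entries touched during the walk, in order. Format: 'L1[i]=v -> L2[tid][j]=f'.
vaddr = 434 = 0b110110010
Split: l1_idx=6, l2_idx=3, offset=2

Answer: L1[6]=3 -> L2[3][3]=92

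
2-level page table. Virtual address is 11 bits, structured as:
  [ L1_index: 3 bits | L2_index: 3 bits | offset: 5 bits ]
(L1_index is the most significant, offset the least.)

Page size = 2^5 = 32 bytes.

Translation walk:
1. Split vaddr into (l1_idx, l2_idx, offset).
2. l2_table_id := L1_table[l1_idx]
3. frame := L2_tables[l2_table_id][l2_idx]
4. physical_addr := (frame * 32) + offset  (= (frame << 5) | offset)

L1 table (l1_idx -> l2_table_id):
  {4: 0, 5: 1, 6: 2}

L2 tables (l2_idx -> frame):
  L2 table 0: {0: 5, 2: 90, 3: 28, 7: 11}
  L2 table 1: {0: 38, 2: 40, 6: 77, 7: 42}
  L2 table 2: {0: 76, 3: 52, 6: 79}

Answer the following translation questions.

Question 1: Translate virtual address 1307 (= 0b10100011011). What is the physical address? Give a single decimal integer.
Answer: 1243

Derivation:
vaddr = 1307 = 0b10100011011
Split: l1_idx=5, l2_idx=0, offset=27
L1[5] = 1
L2[1][0] = 38
paddr = 38 * 32 + 27 = 1243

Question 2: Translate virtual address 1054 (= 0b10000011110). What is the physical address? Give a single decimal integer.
Answer: 190

Derivation:
vaddr = 1054 = 0b10000011110
Split: l1_idx=4, l2_idx=0, offset=30
L1[4] = 0
L2[0][0] = 5
paddr = 5 * 32 + 30 = 190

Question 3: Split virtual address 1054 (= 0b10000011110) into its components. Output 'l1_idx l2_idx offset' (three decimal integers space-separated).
vaddr = 1054 = 0b10000011110
  top 3 bits -> l1_idx = 4
  next 3 bits -> l2_idx = 0
  bottom 5 bits -> offset = 30

Answer: 4 0 30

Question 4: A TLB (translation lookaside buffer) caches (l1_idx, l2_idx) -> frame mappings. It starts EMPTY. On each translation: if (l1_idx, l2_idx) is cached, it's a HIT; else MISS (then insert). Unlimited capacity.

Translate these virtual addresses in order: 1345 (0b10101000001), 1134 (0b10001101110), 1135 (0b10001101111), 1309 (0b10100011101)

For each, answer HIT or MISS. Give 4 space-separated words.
Answer: MISS MISS HIT MISS

Derivation:
vaddr=1345: (5,2) not in TLB -> MISS, insert
vaddr=1134: (4,3) not in TLB -> MISS, insert
vaddr=1135: (4,3) in TLB -> HIT
vaddr=1309: (5,0) not in TLB -> MISS, insert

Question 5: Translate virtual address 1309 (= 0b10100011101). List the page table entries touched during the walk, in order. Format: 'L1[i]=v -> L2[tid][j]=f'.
vaddr = 1309 = 0b10100011101
Split: l1_idx=5, l2_idx=0, offset=29

Answer: L1[5]=1 -> L2[1][0]=38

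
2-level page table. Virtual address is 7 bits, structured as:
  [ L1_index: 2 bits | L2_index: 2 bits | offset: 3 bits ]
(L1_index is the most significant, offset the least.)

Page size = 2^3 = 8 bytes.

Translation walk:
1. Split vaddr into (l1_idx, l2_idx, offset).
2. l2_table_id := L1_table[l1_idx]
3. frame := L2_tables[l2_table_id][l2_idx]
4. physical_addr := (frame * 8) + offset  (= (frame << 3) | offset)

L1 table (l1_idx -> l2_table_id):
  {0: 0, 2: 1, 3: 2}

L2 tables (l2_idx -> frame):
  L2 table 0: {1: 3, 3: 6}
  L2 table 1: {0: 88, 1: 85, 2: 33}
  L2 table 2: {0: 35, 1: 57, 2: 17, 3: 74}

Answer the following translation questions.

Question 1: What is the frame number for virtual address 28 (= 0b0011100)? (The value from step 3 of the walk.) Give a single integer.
Answer: 6

Derivation:
vaddr = 28: l1_idx=0, l2_idx=3
L1[0] = 0; L2[0][3] = 6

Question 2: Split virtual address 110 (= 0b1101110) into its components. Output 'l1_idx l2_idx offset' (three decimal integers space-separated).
Answer: 3 1 6

Derivation:
vaddr = 110 = 0b1101110
  top 2 bits -> l1_idx = 3
  next 2 bits -> l2_idx = 1
  bottom 3 bits -> offset = 6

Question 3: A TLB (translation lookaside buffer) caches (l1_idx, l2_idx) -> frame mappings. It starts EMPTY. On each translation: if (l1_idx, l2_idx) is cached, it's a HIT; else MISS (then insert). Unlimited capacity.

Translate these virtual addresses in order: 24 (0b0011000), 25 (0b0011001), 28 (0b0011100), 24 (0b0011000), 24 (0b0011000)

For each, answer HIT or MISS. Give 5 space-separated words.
vaddr=24: (0,3) not in TLB -> MISS, insert
vaddr=25: (0,3) in TLB -> HIT
vaddr=28: (0,3) in TLB -> HIT
vaddr=24: (0,3) in TLB -> HIT
vaddr=24: (0,3) in TLB -> HIT

Answer: MISS HIT HIT HIT HIT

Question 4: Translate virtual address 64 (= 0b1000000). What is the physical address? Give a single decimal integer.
vaddr = 64 = 0b1000000
Split: l1_idx=2, l2_idx=0, offset=0
L1[2] = 1
L2[1][0] = 88
paddr = 88 * 8 + 0 = 704

Answer: 704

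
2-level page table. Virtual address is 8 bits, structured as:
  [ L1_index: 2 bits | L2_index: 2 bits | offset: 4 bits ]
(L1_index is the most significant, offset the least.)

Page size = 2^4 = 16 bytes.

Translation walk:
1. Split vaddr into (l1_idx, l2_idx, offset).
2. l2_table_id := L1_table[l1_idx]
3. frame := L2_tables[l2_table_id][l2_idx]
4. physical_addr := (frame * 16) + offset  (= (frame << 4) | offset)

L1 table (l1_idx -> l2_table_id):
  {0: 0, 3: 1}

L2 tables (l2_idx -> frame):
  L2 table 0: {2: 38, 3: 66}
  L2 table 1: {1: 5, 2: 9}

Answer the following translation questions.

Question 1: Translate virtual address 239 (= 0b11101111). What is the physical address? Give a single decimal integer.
vaddr = 239 = 0b11101111
Split: l1_idx=3, l2_idx=2, offset=15
L1[3] = 1
L2[1][2] = 9
paddr = 9 * 16 + 15 = 159

Answer: 159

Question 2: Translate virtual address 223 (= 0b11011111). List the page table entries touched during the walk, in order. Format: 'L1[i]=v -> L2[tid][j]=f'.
vaddr = 223 = 0b11011111
Split: l1_idx=3, l2_idx=1, offset=15

Answer: L1[3]=1 -> L2[1][1]=5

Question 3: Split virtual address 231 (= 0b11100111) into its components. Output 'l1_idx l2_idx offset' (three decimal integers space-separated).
Answer: 3 2 7

Derivation:
vaddr = 231 = 0b11100111
  top 2 bits -> l1_idx = 3
  next 2 bits -> l2_idx = 2
  bottom 4 bits -> offset = 7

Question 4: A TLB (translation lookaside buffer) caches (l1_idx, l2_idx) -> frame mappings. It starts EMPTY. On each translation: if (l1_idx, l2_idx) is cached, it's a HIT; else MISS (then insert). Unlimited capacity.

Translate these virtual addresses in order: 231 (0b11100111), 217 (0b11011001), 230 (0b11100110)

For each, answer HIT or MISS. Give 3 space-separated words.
vaddr=231: (3,2) not in TLB -> MISS, insert
vaddr=217: (3,1) not in TLB -> MISS, insert
vaddr=230: (3,2) in TLB -> HIT

Answer: MISS MISS HIT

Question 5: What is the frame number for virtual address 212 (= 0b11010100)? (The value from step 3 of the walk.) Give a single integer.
vaddr = 212: l1_idx=3, l2_idx=1
L1[3] = 1; L2[1][1] = 5

Answer: 5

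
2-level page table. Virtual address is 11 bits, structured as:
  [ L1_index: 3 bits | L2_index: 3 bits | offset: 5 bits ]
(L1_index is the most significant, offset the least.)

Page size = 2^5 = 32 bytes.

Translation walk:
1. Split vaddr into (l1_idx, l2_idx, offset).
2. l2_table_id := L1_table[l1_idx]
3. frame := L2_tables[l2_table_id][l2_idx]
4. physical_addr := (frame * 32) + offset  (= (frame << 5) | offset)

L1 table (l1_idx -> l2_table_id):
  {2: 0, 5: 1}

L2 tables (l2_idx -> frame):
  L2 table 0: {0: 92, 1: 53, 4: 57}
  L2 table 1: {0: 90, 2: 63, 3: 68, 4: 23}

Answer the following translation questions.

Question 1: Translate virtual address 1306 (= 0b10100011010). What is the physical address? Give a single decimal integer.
Answer: 2906

Derivation:
vaddr = 1306 = 0b10100011010
Split: l1_idx=5, l2_idx=0, offset=26
L1[5] = 1
L2[1][0] = 90
paddr = 90 * 32 + 26 = 2906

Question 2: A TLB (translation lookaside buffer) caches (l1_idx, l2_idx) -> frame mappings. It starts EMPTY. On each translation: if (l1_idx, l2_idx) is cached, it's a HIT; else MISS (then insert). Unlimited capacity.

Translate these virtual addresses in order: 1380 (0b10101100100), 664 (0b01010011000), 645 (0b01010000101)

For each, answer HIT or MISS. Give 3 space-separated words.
Answer: MISS MISS HIT

Derivation:
vaddr=1380: (5,3) not in TLB -> MISS, insert
vaddr=664: (2,4) not in TLB -> MISS, insert
vaddr=645: (2,4) in TLB -> HIT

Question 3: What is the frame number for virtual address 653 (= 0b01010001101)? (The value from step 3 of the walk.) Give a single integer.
vaddr = 653: l1_idx=2, l2_idx=4
L1[2] = 0; L2[0][4] = 57

Answer: 57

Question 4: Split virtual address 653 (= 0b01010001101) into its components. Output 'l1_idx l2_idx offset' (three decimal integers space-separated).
Answer: 2 4 13

Derivation:
vaddr = 653 = 0b01010001101
  top 3 bits -> l1_idx = 2
  next 3 bits -> l2_idx = 4
  bottom 5 bits -> offset = 13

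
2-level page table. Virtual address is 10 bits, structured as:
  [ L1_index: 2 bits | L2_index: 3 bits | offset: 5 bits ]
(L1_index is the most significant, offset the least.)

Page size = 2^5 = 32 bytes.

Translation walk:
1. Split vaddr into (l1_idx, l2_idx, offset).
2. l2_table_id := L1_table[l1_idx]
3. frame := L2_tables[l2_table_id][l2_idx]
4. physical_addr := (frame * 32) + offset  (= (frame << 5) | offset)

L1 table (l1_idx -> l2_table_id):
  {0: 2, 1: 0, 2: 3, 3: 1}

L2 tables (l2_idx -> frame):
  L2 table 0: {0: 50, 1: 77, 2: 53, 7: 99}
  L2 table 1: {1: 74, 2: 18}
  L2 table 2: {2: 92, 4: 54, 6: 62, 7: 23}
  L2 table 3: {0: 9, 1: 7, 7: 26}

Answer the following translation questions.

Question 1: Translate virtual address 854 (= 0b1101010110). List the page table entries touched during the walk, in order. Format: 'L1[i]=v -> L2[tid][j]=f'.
vaddr = 854 = 0b1101010110
Split: l1_idx=3, l2_idx=2, offset=22

Answer: L1[3]=1 -> L2[1][2]=18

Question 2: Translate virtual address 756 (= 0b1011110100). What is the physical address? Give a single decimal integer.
Answer: 852

Derivation:
vaddr = 756 = 0b1011110100
Split: l1_idx=2, l2_idx=7, offset=20
L1[2] = 3
L2[3][7] = 26
paddr = 26 * 32 + 20 = 852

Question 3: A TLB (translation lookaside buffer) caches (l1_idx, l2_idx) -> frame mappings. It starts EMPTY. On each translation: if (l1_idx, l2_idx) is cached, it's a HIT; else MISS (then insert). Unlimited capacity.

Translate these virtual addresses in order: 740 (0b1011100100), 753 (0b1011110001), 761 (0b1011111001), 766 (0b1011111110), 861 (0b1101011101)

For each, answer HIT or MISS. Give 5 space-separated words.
vaddr=740: (2,7) not in TLB -> MISS, insert
vaddr=753: (2,7) in TLB -> HIT
vaddr=761: (2,7) in TLB -> HIT
vaddr=766: (2,7) in TLB -> HIT
vaddr=861: (3,2) not in TLB -> MISS, insert

Answer: MISS HIT HIT HIT MISS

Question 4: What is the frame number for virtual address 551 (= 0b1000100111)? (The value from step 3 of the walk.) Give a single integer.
vaddr = 551: l1_idx=2, l2_idx=1
L1[2] = 3; L2[3][1] = 7

Answer: 7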